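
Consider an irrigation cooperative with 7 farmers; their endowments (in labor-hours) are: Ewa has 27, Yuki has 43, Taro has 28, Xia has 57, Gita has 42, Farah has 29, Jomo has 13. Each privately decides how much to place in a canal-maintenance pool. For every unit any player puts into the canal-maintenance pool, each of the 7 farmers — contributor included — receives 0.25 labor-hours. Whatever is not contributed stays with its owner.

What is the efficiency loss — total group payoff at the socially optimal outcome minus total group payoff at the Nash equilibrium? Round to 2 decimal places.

The private return per contributed unit is 0.25 < 1 for everyone, so the Nash equilibrium is zero contribution and the group total is Σ E_j = 27 + 43 + 28 + 57 + 42 + 29 + 13 = 239.
Each contributed unit returns 1.750 to the group, so the social optimum is full contribution by everyone: group total = 1.750 × 239 = 418.25.
Efficiency loss = (1.750 − 1) × 239 = 179.25.

179.25 labor-hours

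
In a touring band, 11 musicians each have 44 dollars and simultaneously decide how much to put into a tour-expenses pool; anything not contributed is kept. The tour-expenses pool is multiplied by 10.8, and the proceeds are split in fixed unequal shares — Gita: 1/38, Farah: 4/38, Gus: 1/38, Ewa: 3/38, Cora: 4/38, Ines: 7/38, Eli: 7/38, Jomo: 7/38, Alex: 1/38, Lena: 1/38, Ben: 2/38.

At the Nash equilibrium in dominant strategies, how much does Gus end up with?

For player j, contributing a unit is worthwhile iff 10.8 × (j's share) ≥ 1, i.e. iff j's share is at least 0.0926.
Farah, Cora, Ines, Eli and Jomo are above the threshold, contributing 44 each; the remaining 6 contribute 0. Total contributed: 220.
Gus keeps 44 and receives 10.8 × 220 × 1/38 = 62.53 from the tour-expenses pool, for a payoff of 106.53.

106.53 dollars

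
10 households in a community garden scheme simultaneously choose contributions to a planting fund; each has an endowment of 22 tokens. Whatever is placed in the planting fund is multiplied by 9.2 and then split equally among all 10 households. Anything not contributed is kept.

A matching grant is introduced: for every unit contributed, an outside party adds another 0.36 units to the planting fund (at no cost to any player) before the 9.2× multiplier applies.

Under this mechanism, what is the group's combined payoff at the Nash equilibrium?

2752.64 tokens

The effective private return per unit is now 9.2 × 1.36 / 10 = 1.2512 > 1, so every player's dominant strategy flips to full contribution.
At the Nash equilibrium everyone contributes 22. Group total payoff = 9.2 × 1.36 × 220 = 2752.64.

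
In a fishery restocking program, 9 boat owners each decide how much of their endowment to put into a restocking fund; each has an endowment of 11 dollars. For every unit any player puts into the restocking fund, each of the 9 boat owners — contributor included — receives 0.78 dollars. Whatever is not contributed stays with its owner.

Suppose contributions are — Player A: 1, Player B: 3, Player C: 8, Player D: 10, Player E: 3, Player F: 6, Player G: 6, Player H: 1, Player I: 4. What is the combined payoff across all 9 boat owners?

Total contributed: 1 + 3 + 8 + 10 + 3 + 6 + 6 + 1 + 4 = 42; total kept: 9 × 11 − 42 = 57.
The restocking fund pays out 0.78 × 9 × 42 = 294.84 in aggregate.
Group total = 57 + 294.84 = 351.84.

351.84 dollars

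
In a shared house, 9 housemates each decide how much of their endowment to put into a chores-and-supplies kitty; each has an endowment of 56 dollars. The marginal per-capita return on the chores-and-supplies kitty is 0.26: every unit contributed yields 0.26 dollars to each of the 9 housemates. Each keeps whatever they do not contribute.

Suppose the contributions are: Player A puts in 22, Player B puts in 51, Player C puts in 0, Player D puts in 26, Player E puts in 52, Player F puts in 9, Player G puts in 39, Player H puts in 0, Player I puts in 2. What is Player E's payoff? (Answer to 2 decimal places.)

Total contributed: 22 + 51 + 0 + 26 + 52 + 9 + 39 + 0 + 2 = 201.
Each receives 0.26 × 201 = 52.26 from the chores-and-supplies kitty.
Player E keeps 56 − 52 = 4, so Player E's payoff is 4 + 52.26 = 56.26.

56.26 dollars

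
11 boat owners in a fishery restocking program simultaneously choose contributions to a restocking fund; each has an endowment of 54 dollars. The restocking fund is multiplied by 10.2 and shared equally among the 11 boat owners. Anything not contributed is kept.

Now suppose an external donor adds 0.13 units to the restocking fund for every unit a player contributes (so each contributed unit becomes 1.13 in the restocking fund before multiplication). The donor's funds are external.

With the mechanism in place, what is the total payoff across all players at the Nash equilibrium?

6846.44 dollars

The effective private return per unit is now 10.2 × 1.13 / 11 = 1.0478 > 1, so every player's dominant strategy flips to full contribution.
At the Nash equilibrium everyone contributes 54. Group total payoff = 10.2 × 1.13 × 594 = 6846.44.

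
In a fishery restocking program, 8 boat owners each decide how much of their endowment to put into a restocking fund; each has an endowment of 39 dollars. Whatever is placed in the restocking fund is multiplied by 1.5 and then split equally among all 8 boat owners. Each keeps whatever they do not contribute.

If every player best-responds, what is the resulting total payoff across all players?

Each contributed unit returns 1.5/8 = 0.1875 to its contributor — below 1 — so contributing 0 is dominant for every player. At the Nash equilibrium everyone keeps their 39, and the group total is 8 × 39 = 312.

312.00 dollars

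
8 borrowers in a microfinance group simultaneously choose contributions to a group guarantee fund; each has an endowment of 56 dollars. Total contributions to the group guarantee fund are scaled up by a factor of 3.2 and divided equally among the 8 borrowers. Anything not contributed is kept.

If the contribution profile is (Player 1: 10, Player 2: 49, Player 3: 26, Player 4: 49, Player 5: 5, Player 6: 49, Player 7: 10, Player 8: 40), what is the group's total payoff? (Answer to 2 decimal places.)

Total contributed: 10 + 49 + 26 + 49 + 5 + 49 + 10 + 40 = 238; total kept: 8 × 56 − 238 = 210.
The group guarantee fund pays out 3.2 × 238 = 761.60 in aggregate.
Group total = 210 + 761.60 = 971.60.

971.60 dollars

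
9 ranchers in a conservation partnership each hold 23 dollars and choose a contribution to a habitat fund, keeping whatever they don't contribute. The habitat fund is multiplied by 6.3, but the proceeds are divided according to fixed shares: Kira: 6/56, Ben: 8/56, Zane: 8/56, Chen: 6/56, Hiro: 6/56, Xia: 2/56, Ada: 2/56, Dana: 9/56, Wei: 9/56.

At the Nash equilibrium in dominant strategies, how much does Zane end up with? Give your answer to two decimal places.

64.40 dollars

Each unit j contributes comes back to j as 6.3 × (j's share), so j prefers to contribute only if that share exceeds 1/6.3 = 0.1587; otherwise keeping the unit dominates.
Dana and Wei clear that bar, contributing 23 each; the remaining 7 contribute 0. Total contributed: 46.
Zane keeps 23 and receives 6.3 × 46 × 8/56 = 41.40 from the habitat fund, for a payoff of 64.40.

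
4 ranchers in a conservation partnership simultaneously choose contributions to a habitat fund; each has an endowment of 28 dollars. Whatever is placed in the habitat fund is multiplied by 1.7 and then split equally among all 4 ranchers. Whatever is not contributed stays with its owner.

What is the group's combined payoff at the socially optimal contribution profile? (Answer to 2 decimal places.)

Each contributed unit returns 1.700 to the group as a whole (0.4250 to each of 4 players), which exceeds 1, so the social optimum is full contribution: group total = 1.700 × 112 = 190.40.

190.40 dollars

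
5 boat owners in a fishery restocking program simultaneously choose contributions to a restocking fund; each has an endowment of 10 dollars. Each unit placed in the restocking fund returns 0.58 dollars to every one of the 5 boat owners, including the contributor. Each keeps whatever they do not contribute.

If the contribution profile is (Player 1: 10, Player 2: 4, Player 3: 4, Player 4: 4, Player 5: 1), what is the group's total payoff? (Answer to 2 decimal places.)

93.70 dollars

Total contributed: 10 + 4 + 4 + 4 + 1 = 23; total kept: 5 × 10 − 23 = 27.
The restocking fund pays out 0.58 × 5 × 23 = 66.70 in aggregate.
Group total = 27 + 66.70 = 93.70.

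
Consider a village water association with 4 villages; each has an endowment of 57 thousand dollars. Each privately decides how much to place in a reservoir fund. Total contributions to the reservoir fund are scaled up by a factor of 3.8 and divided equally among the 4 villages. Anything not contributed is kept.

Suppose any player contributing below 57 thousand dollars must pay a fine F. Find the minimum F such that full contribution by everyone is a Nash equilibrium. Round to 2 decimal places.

Given the others contribute fully, the best deviation is to contribute 0 (any partial contribution still incurs the fine and gives up units whose private return 0.9500 is below 1).
Deviating from 57 to 0 saves 57 thousand dollars but forfeits the deviator's share of the drop in the reservoir fund: 3.8/4 × 57 = 54.15.
So the deviation gain is 57 − 54.15 = 2.85, and the fine must be at least 2.85 thousand dollars to wipe it out.

2.85 thousand dollars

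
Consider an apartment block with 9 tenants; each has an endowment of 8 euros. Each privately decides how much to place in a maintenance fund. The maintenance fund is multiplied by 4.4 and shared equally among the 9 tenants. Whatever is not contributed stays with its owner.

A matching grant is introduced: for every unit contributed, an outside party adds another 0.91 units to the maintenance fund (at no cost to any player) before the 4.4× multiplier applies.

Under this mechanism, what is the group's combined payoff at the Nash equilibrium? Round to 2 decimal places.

72.00 euros

Even with the mechanism, each unit contributed returns only 4.4 × 1.91 / 9 = 0.9338 per unit of net cost, so contributing nothing is still dominant.
Everyone keeps their endowment and the group total is 9 × 8 = 72.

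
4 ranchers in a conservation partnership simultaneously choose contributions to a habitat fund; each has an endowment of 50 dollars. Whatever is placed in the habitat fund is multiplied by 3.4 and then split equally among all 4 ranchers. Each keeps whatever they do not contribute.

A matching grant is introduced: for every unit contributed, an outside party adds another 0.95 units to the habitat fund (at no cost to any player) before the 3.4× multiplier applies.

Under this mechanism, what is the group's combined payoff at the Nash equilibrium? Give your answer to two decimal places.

With the mechanism, a contributed unit returns 3.4 × 1.95 / 4 = 1.6575 per unit of net cost to the contributor — now above 1 — so contributing fully is weakly dominant for every player.
So the Nash equilibrium is full contribution by all 4; the group earns 3.4 × 1.95 × 200 = 1326.00.

1326.00 dollars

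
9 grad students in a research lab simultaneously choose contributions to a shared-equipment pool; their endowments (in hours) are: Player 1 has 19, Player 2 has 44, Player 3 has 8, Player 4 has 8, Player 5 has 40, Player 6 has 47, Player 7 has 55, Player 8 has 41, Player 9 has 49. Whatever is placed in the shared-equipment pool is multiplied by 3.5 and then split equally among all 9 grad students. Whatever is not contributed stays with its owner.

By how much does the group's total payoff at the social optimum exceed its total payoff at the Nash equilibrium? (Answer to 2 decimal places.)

The private return per contributed unit is 3.5/9 = 0.3889 < 1 for every player regardless of endowment, so the Nash equilibrium is zero contribution and the group total is Σ E_j = 19 + 44 + 8 + 8 + 40 + 47 + 55 + 41 + 49 = 311.
Each contributed unit returns 3.500 to the group, so the social optimum is full contribution by everyone: group total = 3.500 × 311 = 1088.50.
Efficiency loss = (3.500 − 1) × 311 = 777.50.

777.50 hours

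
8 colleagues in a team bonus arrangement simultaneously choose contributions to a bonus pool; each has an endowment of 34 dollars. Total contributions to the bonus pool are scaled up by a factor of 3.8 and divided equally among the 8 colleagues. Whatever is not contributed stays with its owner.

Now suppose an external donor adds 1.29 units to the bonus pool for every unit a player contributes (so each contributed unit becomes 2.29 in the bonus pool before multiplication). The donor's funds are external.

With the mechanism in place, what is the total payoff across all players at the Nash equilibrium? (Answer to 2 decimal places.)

With the mechanism, a contributed unit returns 3.8 × 2.29 / 8 = 1.0878 per unit of net cost to the contributor — now above 1 — so contributing fully is weakly dominant for every player.
At the Nash equilibrium everyone contributes 34. Group total payoff = 3.8 × 2.29 × 272 = 2366.94.

2366.94 dollars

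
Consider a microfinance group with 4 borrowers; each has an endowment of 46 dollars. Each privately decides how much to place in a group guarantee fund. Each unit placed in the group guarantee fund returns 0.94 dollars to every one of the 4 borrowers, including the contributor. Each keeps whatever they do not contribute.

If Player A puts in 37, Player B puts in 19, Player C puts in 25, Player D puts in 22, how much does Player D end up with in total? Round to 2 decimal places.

120.82 dollars

Total contributed: 37 + 19 + 25 + 22 = 103.
Each receives 0.94 × 103 = 96.82 from the group guarantee fund.
Player D keeps 46 − 22 = 24, so Player D's payoff is 24 + 96.82 = 120.82.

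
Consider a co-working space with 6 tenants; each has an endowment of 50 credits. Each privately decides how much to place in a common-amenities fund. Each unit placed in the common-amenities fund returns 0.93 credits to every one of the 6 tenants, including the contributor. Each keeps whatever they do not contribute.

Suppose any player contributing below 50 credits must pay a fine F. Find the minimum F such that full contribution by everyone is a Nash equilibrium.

Given the others contribute fully, the best deviation is to contribute 0 (any partial contribution still incurs the fine and gives up units whose private return 0.93 is below 1).
Deviating from 50 to 0 saves 50 credits but forfeits the deviator's share of the drop in the common-amenities fund: 0.93 × 50 = 46.50.
So the deviation gain is 50 − 46.50 = 3.50, and the fine must be at least 3.50 credits to wipe it out.

3.50 credits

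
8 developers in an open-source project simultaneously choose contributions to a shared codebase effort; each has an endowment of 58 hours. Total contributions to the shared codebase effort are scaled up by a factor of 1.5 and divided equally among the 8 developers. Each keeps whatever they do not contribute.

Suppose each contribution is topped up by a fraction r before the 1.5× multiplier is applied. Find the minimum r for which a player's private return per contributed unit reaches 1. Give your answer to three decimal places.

4.333

With matching at rate r, one contributed unit becomes (1 + r) in the shared codebase effort and returns 1.5 × (1 + r) / 8 to the contributor.
Setting this equal to 1: 1 + r = 8/1.5 = 5.3333.
So the minimum matching rate is r = 5.3333 − 1 = 4.333.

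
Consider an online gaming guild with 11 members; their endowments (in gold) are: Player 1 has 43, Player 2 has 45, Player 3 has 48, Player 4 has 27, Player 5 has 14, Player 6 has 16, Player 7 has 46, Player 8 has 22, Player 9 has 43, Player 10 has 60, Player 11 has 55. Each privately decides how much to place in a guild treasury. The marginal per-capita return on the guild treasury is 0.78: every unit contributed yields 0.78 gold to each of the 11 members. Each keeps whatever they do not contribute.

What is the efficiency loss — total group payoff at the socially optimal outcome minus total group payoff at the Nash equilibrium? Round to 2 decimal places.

3176.02 gold

The private return per contributed unit is 0.78 < 1 for everyone, so the Nash equilibrium is zero contribution and the group total is Σ E_j = 43 + 45 + 48 + 27 + 14 + 16 + 46 + 22 + 43 + 60 + 55 = 419.
Each contributed unit returns 8.580 to the group, so the social optimum is full contribution by everyone: group total = 8.580 × 419 = 3595.02.
Efficiency loss = (8.580 − 1) × 419 = 3176.02.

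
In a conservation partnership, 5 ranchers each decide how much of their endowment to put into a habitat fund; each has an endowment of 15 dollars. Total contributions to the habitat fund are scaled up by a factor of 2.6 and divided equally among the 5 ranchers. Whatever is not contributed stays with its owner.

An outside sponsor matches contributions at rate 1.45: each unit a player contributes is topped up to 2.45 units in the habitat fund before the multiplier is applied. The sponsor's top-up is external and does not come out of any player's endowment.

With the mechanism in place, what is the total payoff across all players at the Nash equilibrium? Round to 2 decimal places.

477.75 dollars

The effective private return per unit is now 2.6 × 2.45 / 5 = 1.2740 > 1, so every player's dominant strategy flips to full contribution.
So the Nash equilibrium is full contribution by all 5; the group earns 2.6 × 2.45 × 75 = 477.75.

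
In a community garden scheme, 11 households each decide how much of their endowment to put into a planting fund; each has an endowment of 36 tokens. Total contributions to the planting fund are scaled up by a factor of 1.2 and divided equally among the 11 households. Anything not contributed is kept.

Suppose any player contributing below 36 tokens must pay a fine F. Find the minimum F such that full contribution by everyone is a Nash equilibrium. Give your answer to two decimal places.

Given the others contribute fully, the best deviation is to contribute 0 (any partial contribution still incurs the fine and gives up units whose private return 0.1091 is below 1).
Deviating from 36 to 0 saves 36 tokens but forfeits the deviator's share of the drop in the planting fund: 1.2/11 × 36 = 3.93.
So the deviation gain is 36 − 3.93 = 32.07, and the fine must be at least 32.07 tokens to wipe it out.

32.07 tokens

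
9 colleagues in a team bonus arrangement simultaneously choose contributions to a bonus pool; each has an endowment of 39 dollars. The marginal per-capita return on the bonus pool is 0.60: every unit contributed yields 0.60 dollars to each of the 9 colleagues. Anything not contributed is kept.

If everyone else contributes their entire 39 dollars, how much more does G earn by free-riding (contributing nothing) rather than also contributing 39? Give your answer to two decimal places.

Switching from a contribution of 39 to 0 lets G keep an extra 39 dollars, but lowers the bonus pool by 39, which costs G their own share of that drop: 0.60 × 39 = 23.40.
Net gain = 39 − 23.40 = 15.60. The private return per contributed unit (0.60) is below 1, so free-riding is indeed the best response regardless of what the others do.

15.60 dollars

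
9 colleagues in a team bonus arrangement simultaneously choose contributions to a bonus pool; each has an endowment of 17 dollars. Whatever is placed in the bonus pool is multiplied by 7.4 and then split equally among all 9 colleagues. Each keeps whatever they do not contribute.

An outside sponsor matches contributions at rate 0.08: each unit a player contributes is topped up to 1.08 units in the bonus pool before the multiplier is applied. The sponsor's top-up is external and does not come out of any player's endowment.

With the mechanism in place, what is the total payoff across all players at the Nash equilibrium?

153.00 dollars

The effective private return is 7.4 × 1.08 / 9 = 0.8880, which is still under 1, so the mechanism doesn't change anyone's dominant strategy: zero contribution.
At the Nash equilibrium no one contributes; group total payoff = 9 × 17 = 153.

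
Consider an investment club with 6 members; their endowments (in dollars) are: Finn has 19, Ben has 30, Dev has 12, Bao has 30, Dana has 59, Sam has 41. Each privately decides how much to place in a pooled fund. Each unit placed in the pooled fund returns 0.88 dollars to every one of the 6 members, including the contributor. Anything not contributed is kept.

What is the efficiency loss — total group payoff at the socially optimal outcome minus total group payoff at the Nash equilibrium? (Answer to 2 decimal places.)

817.48 dollars

The private return per contributed unit is 0.88 < 1 for everyone, so the Nash equilibrium is zero contribution and the group total is Σ E_j = 19 + 30 + 12 + 30 + 59 + 41 = 191.
Each contributed unit returns 5.280 to the group, so the social optimum is full contribution by everyone: group total = 5.280 × 191 = 1008.48.
Efficiency loss = (5.280 − 1) × 191 = 817.48.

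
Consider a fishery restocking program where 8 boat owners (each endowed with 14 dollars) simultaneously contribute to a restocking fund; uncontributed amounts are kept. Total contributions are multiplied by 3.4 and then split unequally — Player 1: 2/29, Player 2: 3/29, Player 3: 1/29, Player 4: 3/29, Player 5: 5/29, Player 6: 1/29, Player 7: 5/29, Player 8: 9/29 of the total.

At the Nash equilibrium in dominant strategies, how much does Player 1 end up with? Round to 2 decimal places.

17.28 dollars

Player j's private return per contributed unit is 3.4 × (j's share). Contributing is weakly dominant for j when that share is at least 1/3.4 = 0.2941, and contributing 0 is dominant otherwise.
Player 8 alone (share 9/29) is above the threshold, contributing 14; the remaining 7 contribute 0. Total contributed: 14.
Player 1 keeps 14 and receives 3.4 × 14 × 2/29 = 3.28 from the restocking fund, for a payoff of 17.28.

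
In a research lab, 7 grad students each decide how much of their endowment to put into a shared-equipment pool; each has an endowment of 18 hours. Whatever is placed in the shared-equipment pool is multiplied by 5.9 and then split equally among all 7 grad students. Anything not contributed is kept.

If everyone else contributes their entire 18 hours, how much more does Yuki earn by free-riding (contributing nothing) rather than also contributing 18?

Switching from a contribution of 18 to 0 lets Yuki keep an extra 18 hours, but lowers the shared-equipment pool by 18, which costs Yuki their own share of that drop: 5.9/7 × 18 = 15.17.
Net gain = 18 − 15.17 = 2.83. The private return per contributed unit (0.8429) is below 1, so free-riding is indeed the best response regardless of what the others do.

2.83 hours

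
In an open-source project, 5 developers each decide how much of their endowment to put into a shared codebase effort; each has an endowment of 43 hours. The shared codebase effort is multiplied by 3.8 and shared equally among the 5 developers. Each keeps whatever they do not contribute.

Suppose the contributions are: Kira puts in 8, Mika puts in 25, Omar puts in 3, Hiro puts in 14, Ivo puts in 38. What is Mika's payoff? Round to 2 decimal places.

Total contributed: 8 + 25 + 3 + 14 + 38 = 88.
Each receives 3.8 × 88 / 5 = 66.88 from the shared codebase effort.
Mika keeps 43 − 25 = 18, so Mika's payoff is 18 + 66.88 = 84.88.

84.88 hours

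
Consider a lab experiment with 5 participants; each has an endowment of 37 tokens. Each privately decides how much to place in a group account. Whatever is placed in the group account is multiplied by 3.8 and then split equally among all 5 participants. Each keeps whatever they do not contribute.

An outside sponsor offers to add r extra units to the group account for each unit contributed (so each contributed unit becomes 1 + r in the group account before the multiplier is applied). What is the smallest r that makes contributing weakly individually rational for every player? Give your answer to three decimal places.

0.316

With matching at rate r, one contributed unit becomes (1 + r) in the group account and returns 3.8 × (1 + r) / 5 to the contributor.
Setting this equal to 1: 1 + r = 5/3.8 = 1.3158.
So the minimum matching rate is r = 1.3158 − 1 = 0.316.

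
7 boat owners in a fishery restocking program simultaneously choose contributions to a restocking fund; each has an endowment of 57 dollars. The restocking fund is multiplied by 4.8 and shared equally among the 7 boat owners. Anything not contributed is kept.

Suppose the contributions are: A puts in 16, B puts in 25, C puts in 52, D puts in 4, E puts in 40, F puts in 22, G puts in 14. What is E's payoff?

135.63 dollars

Total contributed: 16 + 25 + 52 + 4 + 40 + 22 + 14 = 173.
Each receives 4.8 × 173 / 7 = 118.63 from the restocking fund.
E keeps 57 − 40 = 17, so E's payoff is 17 + 118.63 = 135.63.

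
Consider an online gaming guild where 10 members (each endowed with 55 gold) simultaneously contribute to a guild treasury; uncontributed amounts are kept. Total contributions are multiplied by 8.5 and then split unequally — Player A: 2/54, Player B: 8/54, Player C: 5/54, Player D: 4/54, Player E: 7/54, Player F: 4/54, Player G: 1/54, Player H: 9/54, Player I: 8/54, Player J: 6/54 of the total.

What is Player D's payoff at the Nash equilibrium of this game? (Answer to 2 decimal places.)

193.52 gold

A player with share s gets back 8.5·s per unit contributed, so full contribution is dominant for anyone with s > 1/8.5 = 0.1176 and zero contribution is dominant for anyone below.
Player B, Player E, Player H and Player I are above the threshold, contributing 55 each; the remaining 6 contribute 0. Total contributed: 220.
Player D keeps 55 and receives 8.5 × 220 × 4/54 = 138.52 from the guild treasury, for a payoff of 193.52.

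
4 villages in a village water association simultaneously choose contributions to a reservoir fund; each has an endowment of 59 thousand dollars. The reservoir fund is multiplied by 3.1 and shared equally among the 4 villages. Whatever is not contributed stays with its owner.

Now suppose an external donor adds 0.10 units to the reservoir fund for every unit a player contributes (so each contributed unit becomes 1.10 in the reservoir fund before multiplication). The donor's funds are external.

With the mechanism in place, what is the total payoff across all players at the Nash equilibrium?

236.00 thousand dollars

Even with the mechanism, each unit contributed returns only 3.1 × 1.10 / 4 = 0.8525 per unit of net cost, so contributing nothing is still dominant.
Everyone keeps their endowment and the group total is 4 × 59 = 236.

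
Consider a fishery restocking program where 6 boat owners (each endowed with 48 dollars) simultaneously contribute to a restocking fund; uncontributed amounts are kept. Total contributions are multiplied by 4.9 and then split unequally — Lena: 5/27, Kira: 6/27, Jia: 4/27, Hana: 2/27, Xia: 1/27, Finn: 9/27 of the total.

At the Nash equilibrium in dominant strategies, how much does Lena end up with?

135.11 dollars

A player with share s gets back 4.9·s per unit contributed, so full contribution is dominant for anyone with s > 1/4.9 = 0.2041 and zero contribution is dominant for anyone below.
Kira and Finn are above the threshold, contributing 48 each; the remaining 4 contribute 0. Total contributed: 96.
Lena keeps 48 and receives 4.9 × 96 × 5/27 = 87.11 from the restocking fund, for a payoff of 135.11.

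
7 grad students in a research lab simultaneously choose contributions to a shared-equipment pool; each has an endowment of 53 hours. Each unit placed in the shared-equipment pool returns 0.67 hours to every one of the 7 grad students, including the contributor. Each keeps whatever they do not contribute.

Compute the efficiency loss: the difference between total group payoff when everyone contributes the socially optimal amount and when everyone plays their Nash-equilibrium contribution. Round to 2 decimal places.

The private return per contributed unit is 0.67 < 1, so contributing 0 is dominant for every player. At the Nash equilibrium everyone keeps their 53, and the group total is 7 × 53 = 371.
Each contributed unit returns 4.690 to the group as a whole (0.67 to each of 7 players), which exceeds 1, so the social optimum is full contribution: group total = 4.690 × 371 = 1739.99.
Efficiency loss = 1739.99 − 371 = 1368.99.

1368.99 hours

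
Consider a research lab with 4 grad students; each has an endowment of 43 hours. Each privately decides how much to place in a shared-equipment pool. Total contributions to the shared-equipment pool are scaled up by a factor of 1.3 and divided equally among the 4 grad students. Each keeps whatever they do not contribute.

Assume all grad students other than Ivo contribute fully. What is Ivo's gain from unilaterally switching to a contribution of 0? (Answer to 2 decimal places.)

Switching from a contribution of 43 to 0 lets Ivo keep an extra 43 hours, but lowers the shared-equipment pool by 43, which costs Ivo their own share of that drop: 1.3/4 × 43 = 13.97.
Net gain = 43 − 13.97 = 29.03. The private return per contributed unit (0.3250) is below 1, so free-riding is indeed the best response regardless of what the others do.

29.03 hours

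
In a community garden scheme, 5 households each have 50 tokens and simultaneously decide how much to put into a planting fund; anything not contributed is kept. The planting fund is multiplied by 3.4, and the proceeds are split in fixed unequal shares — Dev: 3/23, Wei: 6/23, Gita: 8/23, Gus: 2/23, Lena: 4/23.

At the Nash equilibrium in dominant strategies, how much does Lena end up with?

Each unit j contributes comes back to j as 3.4 × (j's share), so j prefers to contribute only if that share exceeds 1/3.4 = 0.2941; otherwise keeping the unit dominates.
Only Gita (8/23) clears that bar, contributing 50; the remaining 4 contribute 0. Total contributed: 50.
Lena keeps 50 and receives 3.4 × 50 × 4/23 = 29.57 from the planting fund, for a payoff of 79.57.

79.57 tokens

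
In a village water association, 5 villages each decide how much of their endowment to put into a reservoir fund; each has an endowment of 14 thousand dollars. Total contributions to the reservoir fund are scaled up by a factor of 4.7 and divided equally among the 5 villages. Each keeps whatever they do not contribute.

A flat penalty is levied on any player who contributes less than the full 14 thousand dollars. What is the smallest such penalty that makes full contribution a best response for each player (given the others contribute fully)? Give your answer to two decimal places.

Given the others contribute fully, the best deviation is to contribute 0 (any partial contribution still incurs the fine and gives up units whose private return 0.9400 is below 1).
Deviating from 14 to 0 saves 14 thousand dollars but forfeits the deviator's share of the drop in the reservoir fund: 4.7/5 × 14 = 13.16.
So the deviation gain is 14 − 13.16 = 0.84, and the fine must be at least 0.84 thousand dollars to wipe it out.

0.84 thousand dollars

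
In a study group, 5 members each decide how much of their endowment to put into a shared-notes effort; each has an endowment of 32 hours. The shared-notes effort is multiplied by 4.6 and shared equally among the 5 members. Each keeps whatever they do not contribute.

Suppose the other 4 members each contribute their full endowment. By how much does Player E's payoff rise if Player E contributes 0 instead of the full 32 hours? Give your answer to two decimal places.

2.56 hours

Switching from a contribution of 32 to 0 lets Player E keep an extra 32 hours, but lowers the shared-notes effort by 32, which costs Player E their own share of that drop: 4.6/5 × 32 = 29.44.
Net gain = 32 − 29.44 = 2.56. The private return per contributed unit (0.9200) is below 1, so free-riding is indeed the best response regardless of what the others do.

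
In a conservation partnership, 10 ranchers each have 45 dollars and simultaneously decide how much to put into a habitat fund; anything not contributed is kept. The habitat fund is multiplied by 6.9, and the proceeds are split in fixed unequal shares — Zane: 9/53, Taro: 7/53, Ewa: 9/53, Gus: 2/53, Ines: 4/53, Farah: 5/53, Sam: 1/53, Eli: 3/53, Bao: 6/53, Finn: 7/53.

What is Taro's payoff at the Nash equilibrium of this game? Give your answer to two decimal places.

Each unit j contributes comes back to j as 6.9 × (j's share), so j prefers to contribute only if that share exceeds 1/6.9 = 0.1449; otherwise keeping the unit dominates.
Zane and Ewa clear that bar, contributing 45 each; the remaining 8 contribute 0. Total contributed: 90.
Taro keeps 45 and receives 6.9 × 90 × 7/53 = 82.02 from the habitat fund, for a payoff of 127.02.

127.02 dollars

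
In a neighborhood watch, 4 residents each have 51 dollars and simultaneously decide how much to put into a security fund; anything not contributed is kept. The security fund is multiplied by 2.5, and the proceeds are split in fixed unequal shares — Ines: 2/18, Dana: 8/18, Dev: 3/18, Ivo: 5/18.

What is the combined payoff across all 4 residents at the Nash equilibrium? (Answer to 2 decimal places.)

280.50 dollars

Player j's private return per contributed unit is 2.5 × (j's share). Contributing is weakly dominant for j when that share is at least 1/2.5 = 0.4000, and contributing 0 is dominant otherwise.
The only share above 0.4000 is Dana's 8/18, contributing 51; the remaining 3 contribute 0. Total contributed: 51.
The security fund pays out 2.5 × 51 = 127.50 in total (split across the unequal shares, but the aggregate is all that matters for the group sum).
The 3 free-riders keep 51 each, adding 153. Group total = 153 + 127.50 = 280.50.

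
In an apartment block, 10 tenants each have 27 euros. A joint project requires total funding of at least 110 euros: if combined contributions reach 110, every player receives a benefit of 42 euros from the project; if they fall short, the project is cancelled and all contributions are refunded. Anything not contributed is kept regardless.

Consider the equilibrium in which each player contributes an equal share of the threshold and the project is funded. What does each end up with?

58 euros

Equal share of the threshold: 110/10 = 11.
At this profile no one gains by cutting their contribution: any cut drops the total below 110, the project is cancelled, contributions are refunded, and the deviator ends with 27, which is less than 27 − 11 + 42 = 58. Contributing more than 11 just wastes the excess. So contributing exactly 11 is a best response.
Each player's payoff: 27 − 11 + 42 = 58.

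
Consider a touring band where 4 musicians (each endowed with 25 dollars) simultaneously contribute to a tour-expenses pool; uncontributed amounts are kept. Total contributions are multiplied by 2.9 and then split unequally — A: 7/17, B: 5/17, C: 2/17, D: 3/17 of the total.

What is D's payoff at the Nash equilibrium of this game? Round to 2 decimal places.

37.79 dollars

Player j's private return per contributed unit is 2.9 × (j's share). Contributing is weakly dominant for j when that share is at least 1/2.9 = 0.3448, and contributing 0 is dominant otherwise.
Only A (7/17) clears that bar, contributing 25; the remaining 3 contribute 0. Total contributed: 25.
D keeps 25 and receives 2.9 × 25 × 3/17 = 12.79 from the tour-expenses pool, for a payoff of 37.79.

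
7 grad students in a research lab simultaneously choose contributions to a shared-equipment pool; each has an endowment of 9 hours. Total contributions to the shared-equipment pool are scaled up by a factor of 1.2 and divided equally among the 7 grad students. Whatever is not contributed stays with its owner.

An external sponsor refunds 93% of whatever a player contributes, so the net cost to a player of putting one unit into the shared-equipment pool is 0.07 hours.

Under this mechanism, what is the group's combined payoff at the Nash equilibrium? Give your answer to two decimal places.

134.19 hours

The effective private return per unit is now (1.2/7) / 0.07 = 2.4490 > 1, so every player's dominant strategy flips to full contribution.
So the Nash equilibrium is full contribution by all 7; the group earns 7 × (9 × 0.93 + 1.2 × 9) = 134.19.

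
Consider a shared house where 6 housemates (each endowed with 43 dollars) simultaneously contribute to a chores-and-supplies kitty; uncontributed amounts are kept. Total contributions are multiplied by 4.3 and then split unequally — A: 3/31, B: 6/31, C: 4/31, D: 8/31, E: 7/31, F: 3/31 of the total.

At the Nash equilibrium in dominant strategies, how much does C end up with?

66.86 dollars

Each unit j contributes comes back to j as 4.3 × (j's share), so j prefers to contribute only if that share exceeds 1/4.3 = 0.2326; otherwise keeping the unit dominates.
The only share above 0.2326 is D's 8/31, contributing 43; the remaining 5 contribute 0. Total contributed: 43.
C keeps 43 and receives 4.3 × 43 × 4/31 = 23.86 from the chores-and-supplies kitty, for a payoff of 66.86.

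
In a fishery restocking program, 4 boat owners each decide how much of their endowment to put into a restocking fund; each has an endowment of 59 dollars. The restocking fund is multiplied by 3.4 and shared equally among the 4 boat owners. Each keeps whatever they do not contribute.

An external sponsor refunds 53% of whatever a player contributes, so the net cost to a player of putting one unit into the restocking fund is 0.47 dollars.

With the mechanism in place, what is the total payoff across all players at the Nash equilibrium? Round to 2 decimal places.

Under the mechanism each unit contributed yields (3.4/4) / 0.47 = 1.8085 back to its contributor per unit of net cost, which exceeds 1, making full contribution the dominant choice for everyone.
So the Nash equilibrium is full contribution by all 4; the group earns 4 × (59 × 0.53 + 3.4 × 59) = 927.48.

927.48 dollars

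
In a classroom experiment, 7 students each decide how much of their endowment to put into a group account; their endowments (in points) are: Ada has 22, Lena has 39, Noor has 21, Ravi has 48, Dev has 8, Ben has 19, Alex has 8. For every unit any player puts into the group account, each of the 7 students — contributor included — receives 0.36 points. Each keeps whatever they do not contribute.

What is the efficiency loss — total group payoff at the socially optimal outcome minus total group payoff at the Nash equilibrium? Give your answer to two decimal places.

250.80 points

The private return per contributed unit is 0.36 < 1 for everyone, so the Nash equilibrium is zero contribution and the group total is Σ E_j = 22 + 39 + 21 + 48 + 8 + 19 + 8 = 165.
Each contributed unit returns 2.520 to the group, so the social optimum is full contribution by everyone: group total = 2.520 × 165 = 415.80.
Efficiency loss = (2.520 − 1) × 165 = 250.80.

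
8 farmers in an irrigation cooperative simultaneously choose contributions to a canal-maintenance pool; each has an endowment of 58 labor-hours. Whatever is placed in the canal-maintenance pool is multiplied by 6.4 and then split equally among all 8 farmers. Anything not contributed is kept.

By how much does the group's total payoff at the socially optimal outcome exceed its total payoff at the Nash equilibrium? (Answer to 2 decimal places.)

2505.60 labor-hours

Each contributed unit returns 6.4/8 = 0.8000 to its contributor — below 1 — so contributing 0 is dominant for every player. At the Nash equilibrium everyone keeps their 58, and the group total is 8 × 58 = 464.
Each contributed unit returns 6.400 to the group as a whole (0.8000 to each of 8 players), which exceeds 1, so the social optimum is full contribution: group total = 6.400 × 464 = 2969.60.
Efficiency loss = 2969.60 − 464 = 2505.60.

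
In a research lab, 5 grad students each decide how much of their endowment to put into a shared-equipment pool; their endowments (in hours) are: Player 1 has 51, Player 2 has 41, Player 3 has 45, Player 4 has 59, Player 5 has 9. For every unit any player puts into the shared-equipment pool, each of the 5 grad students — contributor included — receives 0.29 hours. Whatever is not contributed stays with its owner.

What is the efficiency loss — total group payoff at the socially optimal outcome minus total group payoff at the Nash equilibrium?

The private return per contributed unit is 0.29 < 1 for everyone, so the Nash equilibrium is zero contribution and the group total is Σ E_j = 51 + 41 + 45 + 59 + 9 = 205.
Each contributed unit returns 1.450 to the group, so the social optimum is full contribution by everyone: group total = 1.450 × 205 = 297.25.
Efficiency loss = (1.450 − 1) × 205 = 92.25.

92.25 hours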